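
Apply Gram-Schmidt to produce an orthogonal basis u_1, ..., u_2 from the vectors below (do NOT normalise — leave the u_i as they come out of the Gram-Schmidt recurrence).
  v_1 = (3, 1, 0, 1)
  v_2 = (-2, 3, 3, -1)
Orthogonal basis:
  u_1 = (3, 1, 0, 1)
  u_2 = (-10/11, 37/11, 3, -7/11)

Apply the Gram-Schmidt recurrence
  u_1 = v_1
  u_i = v_i − Σ_{j<i} ((v_i · u_j) / (u_j · u_j)) · u_j.

Step by step this gives:
  u_1 = (3, 1, 0, 1)
  u_2 = (-10/11, 37/11, 3, -7/11)

Orthogonality check:
  u_2 · u_1 = 0 (should be 0)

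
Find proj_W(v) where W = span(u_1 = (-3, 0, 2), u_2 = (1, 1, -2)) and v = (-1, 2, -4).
proj_W(v) = (-17/29, 82/29, -98/29)

Set up U = [u_1 | ... | u_2] ∈ R^(3×2). The projector onto W = col(U) is P = U (U^T U)^(-1) U^T.
Compute U^T U =
  [13, -7]
  [-7, 6],
and U^T v = (-5, 9).
Solve U^T U · c = U^T v for the coefficients: c = (33/29, 82/29). The projection is proj_W(v) = U c.
Check: (v - proj_W(v)) · u_1 = 0  (should be 0).
Check: (v - proj_W(v)) · u_2 = 0  (should be 0).
Result: proj_W(v) = (-17/29, 82/29, -98/29).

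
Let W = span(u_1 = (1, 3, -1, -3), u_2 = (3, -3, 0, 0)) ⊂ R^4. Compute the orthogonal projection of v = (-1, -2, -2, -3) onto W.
proj_W(v) = (19/18, 1/18, -5/18, -5/6)

Set up U = [u_1 | ... | u_2] ∈ R^(4×2). The projector onto W = col(U) is P = U (U^T U)^(-1) U^T.
Compute U^T U =
  [20, -6]
  [-6, 18],
and U^T v = (4, 3).
Solve U^T U · c = U^T v for the coefficients: c = (5/18, 7/27). The projection is proj_W(v) = U c.
Check: (v - proj_W(v)) · u_1 = 0  (should be 0).
Check: (v - proj_W(v)) · u_2 = 0  (should be 0).
Result: proj_W(v) = (19/18, 1/18, -5/18, -5/6).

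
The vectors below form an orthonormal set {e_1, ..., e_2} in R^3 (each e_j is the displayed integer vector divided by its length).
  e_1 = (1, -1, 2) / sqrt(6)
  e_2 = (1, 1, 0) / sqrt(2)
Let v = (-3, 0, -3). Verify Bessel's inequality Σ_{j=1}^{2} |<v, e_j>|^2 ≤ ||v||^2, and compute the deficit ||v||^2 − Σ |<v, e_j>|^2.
Σ |<v, e_j>|^2 = 18; ||v||^2 = 18; deficit = 0

Write each e_j = u_j / sqrt(<u_j, u_j>) where u_j is the displayed integer vector. Then <v, e_j> = <v, u_j> / sqrt(<u_j, u_j>), so |<v, e_j>|^2 = <v, u_j>^2 / <u_j, u_j>.
Coefficients: <v, e_1> = -9/sqrt(6), <v, e_2> = -3/sqrt(2).
Square and sum: Σ |<v, e_j>|^2 = 18.
Compute ||v||^2 = v·v = 18.
Deficit = 18 − 18 = 0 ≥ 0, confirming Bessel's inequality. (The deficit equals ||v − Σ <v,e_j> e_j||^2, the squared distance from v to span{e_j}.)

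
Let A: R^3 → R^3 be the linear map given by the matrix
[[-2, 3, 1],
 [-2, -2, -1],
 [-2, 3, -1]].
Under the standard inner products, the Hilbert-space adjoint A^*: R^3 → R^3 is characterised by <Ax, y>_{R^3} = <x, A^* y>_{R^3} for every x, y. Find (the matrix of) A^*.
A^* = A^T =
[[-2, -2, -2],
 [3, -2, 3],
 [1, -1, -1]]

For real matrices with standard dot products, the defining identity <Ax, y> = <x, A^* y> gives (Ax)^T y = x^T (A^*) y, i.e. x^T A^T y = x^T (A^*) y. Since this holds for all x, y, we must have A^* = A^T. Therefore
A^* =
[[-2, -2, -2],
 [3, -2, 3],
 [1, -1, -1]].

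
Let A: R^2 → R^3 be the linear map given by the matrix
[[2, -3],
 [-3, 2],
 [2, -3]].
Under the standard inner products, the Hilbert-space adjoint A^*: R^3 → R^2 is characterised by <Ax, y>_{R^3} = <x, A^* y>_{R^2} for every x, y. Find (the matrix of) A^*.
A^* = A^T =
[[2, -3, 2],
 [-3, 2, -3]]

For real matrices with standard dot products, the defining identity <Ax, y> = <x, A^* y> gives (Ax)^T y = x^T (A^*) y, i.e. x^T A^T y = x^T (A^*) y. Since this holds for all x, y, we must have A^* = A^T. Therefore
A^* =
[[2, -3, 2],
 [-3, 2, -3]].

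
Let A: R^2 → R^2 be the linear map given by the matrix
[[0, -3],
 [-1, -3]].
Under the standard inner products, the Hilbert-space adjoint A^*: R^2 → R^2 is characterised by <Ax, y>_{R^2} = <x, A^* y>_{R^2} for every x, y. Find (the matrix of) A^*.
A^* = A^T =
[[0, -1],
 [-3, -3]]

For real matrices with standard dot products, the defining identity <Ax, y> = <x, A^* y> gives (Ax)^T y = x^T (A^*) y, i.e. x^T A^T y = x^T (A^*) y. Since this holds for all x, y, we must have A^* = A^T. Therefore
A^* =
[[0, -1],
 [-3, -3]].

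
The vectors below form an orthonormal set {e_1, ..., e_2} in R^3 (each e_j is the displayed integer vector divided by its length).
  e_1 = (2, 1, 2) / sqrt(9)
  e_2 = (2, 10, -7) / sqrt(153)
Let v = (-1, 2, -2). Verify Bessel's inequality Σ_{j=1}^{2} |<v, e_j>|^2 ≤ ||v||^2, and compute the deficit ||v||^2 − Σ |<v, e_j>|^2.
Σ |<v, e_j>|^2 = 144/17; ||v||^2 = 9; deficit = 9/17

Write each e_j = u_j / sqrt(<u_j, u_j>) where u_j is the displayed integer vector. Then <v, e_j> = <v, u_j> / sqrt(<u_j, u_j>), so |<v, e_j>|^2 = <v, u_j>^2 / <u_j, u_j>.
Coefficients: <v, e_1> = -4/sqrt(9), <v, e_2> = 32/sqrt(153).
Square and sum: Σ |<v, e_j>|^2 = 144/17.
Compute ||v||^2 = v·v = 9.
Deficit = 9 − 144/17 = 9/17 ≥ 0, confirming Bessel's inequality. (The deficit equals ||v − Σ <v,e_j> e_j||^2, the squared distance from v to span{e_j}.)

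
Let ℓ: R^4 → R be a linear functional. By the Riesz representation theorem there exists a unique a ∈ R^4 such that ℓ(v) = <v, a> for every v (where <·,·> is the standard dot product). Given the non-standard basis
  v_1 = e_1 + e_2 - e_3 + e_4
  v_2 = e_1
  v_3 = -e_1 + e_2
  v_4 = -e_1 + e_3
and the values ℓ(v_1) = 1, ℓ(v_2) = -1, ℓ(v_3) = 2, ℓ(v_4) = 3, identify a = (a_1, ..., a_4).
a = (-1, 1, 2, 3)

Write a = (a_1, ..., a_4) in the standard basis. For each basis vector v_i, ℓ(v_i) = <v_i, a> is a linear equation in the a_j's. Collect the n equations into a matrix system V a = ℓ, where row i of V is v_i (expressed in the standard basis). Since V is invertible (lower-triangular with 1s on the diagonal, up to permutation), solve by back-substitution:
  V =
[[1, 1, -1, 1],
 [1, 0, 0, 0],
 [-1, 1, 0, 0],
 [-1, 0, 1, 0]]
  V a = (1, -1, 2, 3)
Solving gives a = (-1, 1, 2, 3).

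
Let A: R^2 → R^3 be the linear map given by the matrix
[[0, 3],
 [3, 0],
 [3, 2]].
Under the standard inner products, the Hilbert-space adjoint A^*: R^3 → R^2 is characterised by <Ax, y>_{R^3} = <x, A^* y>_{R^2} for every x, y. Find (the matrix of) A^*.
A^* = A^T =
[[0, 3, 3],
 [3, 0, 2]]

For real matrices with standard dot products, the defining identity <Ax, y> = <x, A^* y> gives (Ax)^T y = x^T (A^*) y, i.e. x^T A^T y = x^T (A^*) y. Since this holds for all x, y, we must have A^* = A^T. Therefore
A^* =
[[0, 3, 3],
 [3, 0, 2]].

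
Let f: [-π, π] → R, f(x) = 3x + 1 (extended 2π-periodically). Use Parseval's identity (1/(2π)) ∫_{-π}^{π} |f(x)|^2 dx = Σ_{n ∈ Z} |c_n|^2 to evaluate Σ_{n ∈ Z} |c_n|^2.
Σ |c_n|^2 = 3π^2 + 1

Expand and integrate term by term over [-π, π]:
  ∫ (3x)^2 dx = 9·(2π^3/3); ∫ 2·3·(1)·x dx = 0 (odd integrand); ∫ 1^2 dx = 1·2π.
So (1/(2π)) ∫_{-π}^{π} (3x + 1)^2 dx = 9π^2/3 + 1 = 3π^2 + 1.
Parseval ⇒ Σ |c_n|^2 = 3π^2 + 1.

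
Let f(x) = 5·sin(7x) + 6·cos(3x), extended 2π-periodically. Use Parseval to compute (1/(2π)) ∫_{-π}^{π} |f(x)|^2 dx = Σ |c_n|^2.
Σ |c_n|^2 = 61/2

Expand |f|^2 and use orthogonality of {sin(nx), cos(mx)} on [-π, π]:
  ∫_{-π}^{π} sin(nx)^2 dx = π, ∫ cos(mx)^2 dx = π, and cross terms integrate to 0.
So ∫_{-π}^{π} f(x)^2 dx = 5^2 · π + 6^2 · π = (25 + 36)π.
Divide by 2π: (25 + 36)/2 = 61/2.
By Parseval, this equals Σ |c_n|^2.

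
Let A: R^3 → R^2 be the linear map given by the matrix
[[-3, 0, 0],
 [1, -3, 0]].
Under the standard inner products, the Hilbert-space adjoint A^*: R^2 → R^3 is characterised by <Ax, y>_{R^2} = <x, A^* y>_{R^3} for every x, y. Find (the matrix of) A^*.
A^* = A^T =
[[-3, 1],
 [0, -3],
 [0, 0]]

For real matrices with standard dot products, the defining identity <Ax, y> = <x, A^* y> gives (Ax)^T y = x^T (A^*) y, i.e. x^T A^T y = x^T (A^*) y. Since this holds for all x, y, we must have A^* = A^T. Therefore
A^* =
[[-3, 1],
 [0, -3],
 [0, 0]].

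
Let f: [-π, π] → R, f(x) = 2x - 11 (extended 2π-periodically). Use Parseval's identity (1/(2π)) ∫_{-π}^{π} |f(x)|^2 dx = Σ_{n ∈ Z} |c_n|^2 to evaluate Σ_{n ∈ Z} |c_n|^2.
Σ |c_n|^2 = 4π^2/3 + 121

Expand and integrate term by term over [-π, π]:
  ∫ (2x)^2 dx = 4·(2π^3/3); ∫ 2·2·(-11)·x dx = 0 (odd integrand); ∫ (-11)^2 dx = 121·2π.
So (1/(2π)) ∫_{-π}^{π} (2x - 11)^2 dx = 4π^2/3 + 121 = 4π^2/3 + 121.
Parseval ⇒ Σ |c_n|^2 = 4π^2/3 + 121.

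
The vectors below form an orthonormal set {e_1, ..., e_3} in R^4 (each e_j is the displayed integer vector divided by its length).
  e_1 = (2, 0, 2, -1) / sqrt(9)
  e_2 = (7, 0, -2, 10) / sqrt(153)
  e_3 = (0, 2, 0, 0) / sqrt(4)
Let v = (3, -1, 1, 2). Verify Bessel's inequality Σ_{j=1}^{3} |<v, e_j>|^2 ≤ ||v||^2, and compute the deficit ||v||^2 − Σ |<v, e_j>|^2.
Σ |<v, e_j>|^2 = 254/17; ||v||^2 = 15; deficit = 1/17

Write each e_j = u_j / sqrt(<u_j, u_j>) where u_j is the displayed integer vector. Then <v, e_j> = <v, u_j> / sqrt(<u_j, u_j>), so |<v, e_j>|^2 = <v, u_j>^2 / <u_j, u_j>.
Coefficients: <v, e_1> = 6/sqrt(9), <v, e_2> = 39/sqrt(153), <v, e_3> = -2/sqrt(4).
Square and sum: Σ |<v, e_j>|^2 = 254/17.
Compute ||v||^2 = v·v = 15.
Deficit = 15 − 254/17 = 1/17 ≥ 0, confirming Bessel's inequality. (The deficit equals ||v − Σ <v,e_j> e_j||^2, the squared distance from v to span{e_j}.)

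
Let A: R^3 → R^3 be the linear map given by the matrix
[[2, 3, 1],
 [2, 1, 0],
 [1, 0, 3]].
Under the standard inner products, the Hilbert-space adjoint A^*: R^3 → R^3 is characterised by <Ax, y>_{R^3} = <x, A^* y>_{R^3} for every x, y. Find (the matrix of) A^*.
A^* = A^T =
[[2, 2, 1],
 [3, 1, 0],
 [1, 0, 3]]

For real matrices with standard dot products, the defining identity <Ax, y> = <x, A^* y> gives (Ax)^T y = x^T (A^*) y, i.e. x^T A^T y = x^T (A^*) y. Since this holds for all x, y, we must have A^* = A^T. Therefore
A^* =
[[2, 2, 1],
 [3, 1, 0],
 [1, 0, 3]].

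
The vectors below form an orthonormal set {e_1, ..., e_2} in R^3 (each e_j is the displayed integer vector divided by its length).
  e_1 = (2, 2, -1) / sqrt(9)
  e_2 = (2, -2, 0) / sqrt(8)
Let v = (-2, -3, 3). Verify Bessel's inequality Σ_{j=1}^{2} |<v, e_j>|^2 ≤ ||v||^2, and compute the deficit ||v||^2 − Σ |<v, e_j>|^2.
Σ |<v, e_j>|^2 = 347/18; ||v||^2 = 22; deficit = 49/18

Write each e_j = u_j / sqrt(<u_j, u_j>) where u_j is the displayed integer vector. Then <v, e_j> = <v, u_j> / sqrt(<u_j, u_j>), so |<v, e_j>|^2 = <v, u_j>^2 / <u_j, u_j>.
Coefficients: <v, e_1> = -13/sqrt(9), <v, e_2> = 2/sqrt(8).
Square and sum: Σ |<v, e_j>|^2 = 347/18.
Compute ||v||^2 = v·v = 22.
Deficit = 22 − 347/18 = 49/18 ≥ 0, confirming Bessel's inequality. (The deficit equals ||v − Σ <v,e_j> e_j||^2, the squared distance from v to span{e_j}.)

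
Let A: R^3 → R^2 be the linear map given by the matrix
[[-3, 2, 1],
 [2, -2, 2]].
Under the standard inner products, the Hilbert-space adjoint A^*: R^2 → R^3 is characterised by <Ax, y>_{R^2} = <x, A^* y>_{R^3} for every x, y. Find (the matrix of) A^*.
A^* = A^T =
[[-3, 2],
 [2, -2],
 [1, 2]]

For real matrices with standard dot products, the defining identity <Ax, y> = <x, A^* y> gives (Ax)^T y = x^T (A^*) y, i.e. x^T A^T y = x^T (A^*) y. Since this holds for all x, y, we must have A^* = A^T. Therefore
A^* =
[[-3, 2],
 [2, -2],
 [1, 2]].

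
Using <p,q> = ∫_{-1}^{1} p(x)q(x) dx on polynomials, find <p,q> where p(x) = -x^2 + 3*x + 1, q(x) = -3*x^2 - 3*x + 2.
<p,q> = -62/15

Expand the product: p(x)·q(x) = 3*x^4 - 6*x^3 - 14*x^2 + 3*x + 2.
∫_{-1}^{1} of each monomial x^k gives [2/(k+1) if k even, 0 if k odd]. Integrating term-by-term (or equivalently evaluating the antiderivative F(x) = 3*x^5/5 - 3*x^4/2 - 14*x^3/3 + 3*x^2/2 + 2*x at the endpoints):
  F(1) − F(−1) = -31/15 − (31/15) = -62/15.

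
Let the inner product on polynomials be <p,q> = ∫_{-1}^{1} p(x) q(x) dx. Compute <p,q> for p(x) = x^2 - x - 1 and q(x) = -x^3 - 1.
<p,q> = 26/15

Expand the product: p(x)·q(x) = -x^5 + x^4 + x^3 - x^2 + x + 1.
∫_{-1}^{1} of each monomial x^k gives [2/(k+1) if k even, 0 if k odd]. Integrating term-by-term (or equivalently evaluating the antiderivative F(x) = -x^6/6 + x^5/5 + x^4/4 - x^3/3 + x^2/2 + x at the endpoints):
  F(1) − F(−1) = 29/20 − (-17/60) = 26/15.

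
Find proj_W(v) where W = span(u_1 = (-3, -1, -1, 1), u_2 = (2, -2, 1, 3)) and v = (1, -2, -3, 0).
proj_W(v) = (-23/106, -61/106, -1/106, 81/106)

Set up U = [u_1 | ... | u_2] ∈ R^(4×2). The projector onto W = col(U) is P = U (U^T U)^(-1) U^T.
Compute U^T U =
  [12, -2]
  [-2, 18],
and U^T v = (2, 3).
Solve U^T U · c = U^T v for the coefficients: c = (21/106, 10/53). The projection is proj_W(v) = U c.
Check: (v - proj_W(v)) · u_1 = 0  (should be 0).
Check: (v - proj_W(v)) · u_2 = 0  (should be 0).
Result: proj_W(v) = (-23/106, -61/106, -1/106, 81/106).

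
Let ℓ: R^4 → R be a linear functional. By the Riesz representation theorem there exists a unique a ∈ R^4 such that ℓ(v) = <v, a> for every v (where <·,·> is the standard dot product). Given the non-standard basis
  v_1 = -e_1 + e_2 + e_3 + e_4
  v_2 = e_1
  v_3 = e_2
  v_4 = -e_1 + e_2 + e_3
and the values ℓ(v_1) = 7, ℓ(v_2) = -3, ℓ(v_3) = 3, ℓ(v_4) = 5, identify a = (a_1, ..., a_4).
a = (-3, 3, -1, 2)

Write a = (a_1, ..., a_4) in the standard basis. For each basis vector v_i, ℓ(v_i) = <v_i, a> is a linear equation in the a_j's. Collect the n equations into a matrix system V a = ℓ, where row i of V is v_i (expressed in the standard basis). Since V is invertible (lower-triangular with 1s on the diagonal, up to permutation), solve by back-substitution:
  V =
[[-1, 1, 1, 1],
 [1, 0, 0, 0],
 [0, 1, 0, 0],
 [-1, 1, 1, 0]]
  V a = (7, -3, 3, 5)
Solving gives a = (-3, 3, -1, 2).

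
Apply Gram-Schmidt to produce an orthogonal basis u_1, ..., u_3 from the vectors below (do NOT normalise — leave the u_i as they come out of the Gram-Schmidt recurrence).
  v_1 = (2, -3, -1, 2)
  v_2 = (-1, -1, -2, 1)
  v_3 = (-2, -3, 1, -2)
Orthogonal basis:
  u_1 = (2, -3, -1, 2)
  u_2 = (-14/9, -1/6, -31/18, 4/9)
  u_3 = (-174/101, -300/101, 132/101, -210/101)

Apply the Gram-Schmidt recurrence
  u_1 = v_1
  u_i = v_i − Σ_{j<i} ((v_i · u_j) / (u_j · u_j)) · u_j.

Step by step this gives:
  u_1 = (2, -3, -1, 2)
  u_2 = (-14/9, -1/6, -31/18, 4/9)
  u_3 = (-174/101, -300/101, 132/101, -210/101)

Orthogonality check:
  u_2 · u_1 = 0 (should be 0)
  u_3 · u_1 = 0 (should be 0)
  u_3 · u_2 = 0 (should be 0)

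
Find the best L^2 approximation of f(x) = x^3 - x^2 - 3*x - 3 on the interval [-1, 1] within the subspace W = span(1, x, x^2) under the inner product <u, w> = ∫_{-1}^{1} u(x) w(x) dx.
g(x) = -x^2 - 12*x/5 - 3

The best approximation g ∈ W is the orthogonal projection of f onto W. Writing g = a_0 + a_1 x + a_2 x^2, the coefficients solve the normal equations G · a = b where
  G_{ij} = <φ_i, φ_j> and b_i = <f, φ_i>, with φ_0 = 1, φ_1 = x, φ_2 = x^2.
G =
  [2, 0, 2/3]
  [0, 2/3, 0]
  [2/3, 0, 2/5],
b = (-20/3, -8/5, -12/5).
Solving gives a_0 = -3, a_1 = -12/5, a_2 = -1, so
  g(x) = -x^2 - 12*x/5 - 3.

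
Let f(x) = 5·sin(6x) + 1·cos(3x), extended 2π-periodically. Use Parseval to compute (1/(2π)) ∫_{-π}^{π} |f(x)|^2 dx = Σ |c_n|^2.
Σ |c_n|^2 = 13

Expand |f|^2 and use orthogonality of {sin(nx), cos(mx)} on [-π, π]:
  ∫_{-π}^{π} sin(nx)^2 dx = π, ∫ cos(mx)^2 dx = π, and cross terms integrate to 0.
So ∫_{-π}^{π} f(x)^2 dx = 5^2 · π + 1^2 · π = (25 + 1)π.
Divide by 2π: (25 + 1)/2 = 13.
By Parseval, this equals Σ |c_n|^2.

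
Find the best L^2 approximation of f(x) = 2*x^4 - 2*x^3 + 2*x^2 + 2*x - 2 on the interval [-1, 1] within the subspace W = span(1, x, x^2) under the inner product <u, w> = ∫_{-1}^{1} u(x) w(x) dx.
g(x) = 26*x^2/7 + 4*x/5 - 76/35

The best approximation g ∈ W is the orthogonal projection of f onto W. Writing g = a_0 + a_1 x + a_2 x^2, the coefficients solve the normal equations G · a = b where
  G_{ij} = <φ_i, φ_j> and b_i = <f, φ_i>, with φ_0 = 1, φ_1 = x, φ_2 = x^2.
G =
  [2, 0, 2/3]
  [0, 2/3, 0]
  [2/3, 0, 2/5],
b = (-28/15, 8/15, 4/105).
Solving gives a_0 = -76/35, a_1 = 4/5, a_2 = 26/7, so
  g(x) = 26*x^2/7 + 4*x/5 - 76/35.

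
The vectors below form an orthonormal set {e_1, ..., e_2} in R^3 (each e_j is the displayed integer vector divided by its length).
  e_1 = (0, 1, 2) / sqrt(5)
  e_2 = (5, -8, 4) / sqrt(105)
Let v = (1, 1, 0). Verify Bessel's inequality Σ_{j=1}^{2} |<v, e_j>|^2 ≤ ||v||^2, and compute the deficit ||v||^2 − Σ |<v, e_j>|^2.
Σ |<v, e_j>|^2 = 2/7; ||v||^2 = 2; deficit = 12/7

Write each e_j = u_j / sqrt(<u_j, u_j>) where u_j is the displayed integer vector. Then <v, e_j> = <v, u_j> / sqrt(<u_j, u_j>), so |<v, e_j>|^2 = <v, u_j>^2 / <u_j, u_j>.
Coefficients: <v, e_1> = 1/sqrt(5), <v, e_2> = -3/sqrt(105).
Square and sum: Σ |<v, e_j>|^2 = 2/7.
Compute ||v||^2 = v·v = 2.
Deficit = 2 − 2/7 = 12/7 ≥ 0, confirming Bessel's inequality. (The deficit equals ||v − Σ <v,e_j> e_j||^2, the squared distance from v to span{e_j}.)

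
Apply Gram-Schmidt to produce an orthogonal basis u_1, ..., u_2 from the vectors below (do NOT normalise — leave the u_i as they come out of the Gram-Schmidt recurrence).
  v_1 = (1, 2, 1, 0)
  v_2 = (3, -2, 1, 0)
Orthogonal basis:
  u_1 = (1, 2, 1, 0)
  u_2 = (3, -2, 1, 0)

Apply the Gram-Schmidt recurrence
  u_1 = v_1
  u_i = v_i − Σ_{j<i} ((v_i · u_j) / (u_j · u_j)) · u_j.

Step by step this gives:
  u_1 = (1, 2, 1, 0)
  u_2 = (3, -2, 1, 0)

Orthogonality check:
  u_2 · u_1 = 0 (should be 0)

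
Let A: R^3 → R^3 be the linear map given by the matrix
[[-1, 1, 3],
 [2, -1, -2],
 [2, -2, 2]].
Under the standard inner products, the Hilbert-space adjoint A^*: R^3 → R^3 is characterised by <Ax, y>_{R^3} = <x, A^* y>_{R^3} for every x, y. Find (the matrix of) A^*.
A^* = A^T =
[[-1, 2, 2],
 [1, -1, -2],
 [3, -2, 2]]

For real matrices with standard dot products, the defining identity <Ax, y> = <x, A^* y> gives (Ax)^T y = x^T (A^*) y, i.e. x^T A^T y = x^T (A^*) y. Since this holds for all x, y, we must have A^* = A^T. Therefore
A^* =
[[-1, 2, 2],
 [1, -1, -2],
 [3, -2, 2]].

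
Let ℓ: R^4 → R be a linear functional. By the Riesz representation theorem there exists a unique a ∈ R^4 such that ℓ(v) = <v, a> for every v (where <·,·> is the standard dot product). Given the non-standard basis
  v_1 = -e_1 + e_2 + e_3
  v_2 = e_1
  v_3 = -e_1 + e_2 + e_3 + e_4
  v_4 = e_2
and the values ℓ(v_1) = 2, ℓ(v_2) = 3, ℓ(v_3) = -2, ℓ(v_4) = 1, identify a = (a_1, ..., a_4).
a = (3, 1, 4, -4)

Write a = (a_1, ..., a_4) in the standard basis. For each basis vector v_i, ℓ(v_i) = <v_i, a> is a linear equation in the a_j's. Collect the n equations into a matrix system V a = ℓ, where row i of V is v_i (expressed in the standard basis). Since V is invertible (lower-triangular with 1s on the diagonal, up to permutation), solve by back-substitution:
  V =
[[-1, 1, 1, 0],
 [1, 0, 0, 0],
 [-1, 1, 1, 1],
 [0, 1, 0, 0]]
  V a = (2, 3, -2, 1)
Solving gives a = (3, 1, 4, -4).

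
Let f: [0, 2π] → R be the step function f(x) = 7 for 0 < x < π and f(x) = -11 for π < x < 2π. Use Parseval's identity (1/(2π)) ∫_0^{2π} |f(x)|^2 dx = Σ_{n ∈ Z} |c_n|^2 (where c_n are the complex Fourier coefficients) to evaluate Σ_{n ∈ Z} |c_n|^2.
Σ |c_n|^2 = 85

Parseval equates the L^2 energy of f (normalised by 1/(2π)) with the ℓ^2 sum of its Fourier coefficients: (1/(2π)) ∫_0^{2π} |f|^2 = Σ |c_n|^2.
Compute the left side: (1/(2π)) [∫_0^π 7^2 dx + ∫_π^{2π} (-11)^2 dx] = (1/(2π)) · (49π + 121π) = (49 + 121)/2 = 85.
So Σ_{n ∈ Z} |c_n|^2 = 85.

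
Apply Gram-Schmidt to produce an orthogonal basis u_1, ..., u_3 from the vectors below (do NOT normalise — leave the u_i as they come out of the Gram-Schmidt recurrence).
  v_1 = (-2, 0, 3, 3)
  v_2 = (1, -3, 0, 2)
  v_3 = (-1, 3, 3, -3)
Orthogonal basis:
  u_1 = (-2, 0, 3, 3)
  u_2 = (15/11, -3, -6/11, 16/11)
  u_3 = (63/73, -51/73, 150/73, -108/73)

Apply the Gram-Schmidt recurrence
  u_1 = v_1
  u_i = v_i − Σ_{j<i} ((v_i · u_j) / (u_j · u_j)) · u_j.

Step by step this gives:
  u_1 = (-2, 0, 3, 3)
  u_2 = (15/11, -3, -6/11, 16/11)
  u_3 = (63/73, -51/73, 150/73, -108/73)

Orthogonality check:
  u_2 · u_1 = 0 (should be 0)
  u_3 · u_1 = 0 (should be 0)
  u_3 · u_2 = 0 (should be 0)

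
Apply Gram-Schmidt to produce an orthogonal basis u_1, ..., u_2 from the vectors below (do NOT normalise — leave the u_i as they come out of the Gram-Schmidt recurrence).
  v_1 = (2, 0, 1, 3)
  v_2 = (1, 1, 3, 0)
Orthogonal basis:
  u_1 = (2, 0, 1, 3)
  u_2 = (2/7, 1, 37/14, -15/14)

Apply the Gram-Schmidt recurrence
  u_1 = v_1
  u_i = v_i − Σ_{j<i} ((v_i · u_j) / (u_j · u_j)) · u_j.

Step by step this gives:
  u_1 = (2, 0, 1, 3)
  u_2 = (2/7, 1, 37/14, -15/14)

Orthogonality check:
  u_2 · u_1 = 0 (should be 0)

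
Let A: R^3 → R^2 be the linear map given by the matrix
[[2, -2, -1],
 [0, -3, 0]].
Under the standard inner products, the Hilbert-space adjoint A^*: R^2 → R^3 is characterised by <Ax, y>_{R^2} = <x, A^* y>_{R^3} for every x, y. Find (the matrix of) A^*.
A^* = A^T =
[[2, 0],
 [-2, -3],
 [-1, 0]]

For real matrices with standard dot products, the defining identity <Ax, y> = <x, A^* y> gives (Ax)^T y = x^T (A^*) y, i.e. x^T A^T y = x^T (A^*) y. Since this holds for all x, y, we must have A^* = A^T. Therefore
A^* =
[[2, 0],
 [-2, -3],
 [-1, 0]].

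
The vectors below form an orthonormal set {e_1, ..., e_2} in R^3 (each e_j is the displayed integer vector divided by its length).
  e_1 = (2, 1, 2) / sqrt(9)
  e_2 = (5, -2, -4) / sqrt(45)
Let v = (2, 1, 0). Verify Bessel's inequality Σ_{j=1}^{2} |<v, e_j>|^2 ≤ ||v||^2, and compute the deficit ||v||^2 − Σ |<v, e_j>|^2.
Σ |<v, e_j>|^2 = 21/5; ||v||^2 = 5; deficit = 4/5

Write each e_j = u_j / sqrt(<u_j, u_j>) where u_j is the displayed integer vector. Then <v, e_j> = <v, u_j> / sqrt(<u_j, u_j>), so |<v, e_j>|^2 = <v, u_j>^2 / <u_j, u_j>.
Coefficients: <v, e_1> = 5/sqrt(9), <v, e_2> = 8/sqrt(45).
Square and sum: Σ |<v, e_j>|^2 = 21/5.
Compute ||v||^2 = v·v = 5.
Deficit = 5 − 21/5 = 4/5 ≥ 0, confirming Bessel's inequality. (The deficit equals ||v − Σ <v,e_j> e_j||^2, the squared distance from v to span{e_j}.)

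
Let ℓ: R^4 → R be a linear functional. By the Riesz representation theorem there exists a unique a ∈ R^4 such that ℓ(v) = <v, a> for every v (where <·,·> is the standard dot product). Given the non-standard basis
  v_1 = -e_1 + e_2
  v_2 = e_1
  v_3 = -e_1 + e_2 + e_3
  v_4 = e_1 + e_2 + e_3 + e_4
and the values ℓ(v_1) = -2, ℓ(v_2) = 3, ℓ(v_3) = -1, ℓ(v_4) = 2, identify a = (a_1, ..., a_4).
a = (3, 1, 1, -3)

Write a = (a_1, ..., a_4) in the standard basis. For each basis vector v_i, ℓ(v_i) = <v_i, a> is a linear equation in the a_j's. Collect the n equations into a matrix system V a = ℓ, where row i of V is v_i (expressed in the standard basis). Since V is invertible (lower-triangular with 1s on the diagonal, up to permutation), solve by back-substitution:
  V =
[[-1, 1, 0, 0],
 [1, 0, 0, 0],
 [-1, 1, 1, 0],
 [1, 1, 1, 1]]
  V a = (-2, 3, -1, 2)
Solving gives a = (3, 1, 1, -3).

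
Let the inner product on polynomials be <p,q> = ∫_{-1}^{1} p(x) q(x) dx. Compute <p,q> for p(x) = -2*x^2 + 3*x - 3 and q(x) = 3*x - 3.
<p,q> = 28

Expand the product: p(x)·q(x) = -6*x^3 + 15*x^2 - 18*x + 9.
∫_{-1}^{1} of each monomial x^k gives [2/(k+1) if k even, 0 if k odd]. Integrating term-by-term (or equivalently evaluating the antiderivative F(x) = -3*x^4/2 + 5*x^3 - 9*x^2 + 9*x at the endpoints):
  F(1) − F(−1) = 7/2 − (-49/2) = 28.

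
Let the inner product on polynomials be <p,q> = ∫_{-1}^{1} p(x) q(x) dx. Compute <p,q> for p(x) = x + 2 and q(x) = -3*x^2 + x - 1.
<p,q> = -22/3

Expand the product: p(x)·q(x) = -3*x^3 - 5*x^2 + x - 2.
∫_{-1}^{1} of each monomial x^k gives [2/(k+1) if k even, 0 if k odd]. Integrating term-by-term (or equivalently evaluating the antiderivative F(x) = -3*x^4/4 - 5*x^3/3 + x^2/2 - 2*x at the endpoints):
  F(1) − F(−1) = -47/12 − (41/12) = -22/3.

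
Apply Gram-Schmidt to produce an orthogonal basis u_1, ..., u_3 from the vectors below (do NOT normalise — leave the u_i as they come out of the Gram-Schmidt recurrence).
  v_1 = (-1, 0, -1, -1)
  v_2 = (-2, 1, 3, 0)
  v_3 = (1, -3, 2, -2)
Orthogonal basis:
  u_1 = (-1, 0, -1, -1)
  u_2 = (-7/3, 1, 8/3, -1/3)
  u_3 = (32/41, -125/41, 63/41, -95/41)

Apply the Gram-Schmidt recurrence
  u_1 = v_1
  u_i = v_i − Σ_{j<i} ((v_i · u_j) / (u_j · u_j)) · u_j.

Step by step this gives:
  u_1 = (-1, 0, -1, -1)
  u_2 = (-7/3, 1, 8/3, -1/3)
  u_3 = (32/41, -125/41, 63/41, -95/41)

Orthogonality check:
  u_2 · u_1 = 0 (should be 0)
  u_3 · u_1 = 0 (should be 0)
  u_3 · u_2 = 0 (should be 0)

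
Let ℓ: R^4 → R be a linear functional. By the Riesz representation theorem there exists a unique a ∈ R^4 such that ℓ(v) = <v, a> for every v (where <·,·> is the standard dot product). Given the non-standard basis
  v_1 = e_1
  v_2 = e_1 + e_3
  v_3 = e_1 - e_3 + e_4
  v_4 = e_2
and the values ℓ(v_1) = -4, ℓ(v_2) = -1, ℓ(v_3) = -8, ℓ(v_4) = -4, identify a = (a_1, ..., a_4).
a = (-4, -4, 3, -1)

Write a = (a_1, ..., a_4) in the standard basis. For each basis vector v_i, ℓ(v_i) = <v_i, a> is a linear equation in the a_j's. Collect the n equations into a matrix system V a = ℓ, where row i of V is v_i (expressed in the standard basis). Since V is invertible (lower-triangular with 1s on the diagonal, up to permutation), solve by back-substitution:
  V =
[[1, 0, 0, 0],
 [1, 0, 1, 0],
 [1, 0, -1, 1],
 [0, 1, 0, 0]]
  V a = (-4, -1, -8, -4)
Solving gives a = (-4, -4, 3, -1).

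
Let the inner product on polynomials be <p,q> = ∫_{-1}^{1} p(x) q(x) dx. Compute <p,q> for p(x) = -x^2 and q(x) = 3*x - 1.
<p,q> = 2/3

Expand the product: p(x)·q(x) = -3*x^3 + x^2.
∫_{-1}^{1} of each monomial x^k gives [2/(k+1) if k even, 0 if k odd]. Integrating term-by-term (or equivalently evaluating the antiderivative F(x) = -3*x^4/4 + x^3/3 at the endpoints):
  F(1) − F(−1) = -5/12 − (-13/12) = 2/3.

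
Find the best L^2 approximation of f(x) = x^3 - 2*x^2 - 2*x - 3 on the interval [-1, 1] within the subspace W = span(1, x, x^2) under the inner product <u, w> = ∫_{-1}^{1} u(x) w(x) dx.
g(x) = -2*x^2 - 7*x/5 - 3

The best approximation g ∈ W is the orthogonal projection of f onto W. Writing g = a_0 + a_1 x + a_2 x^2, the coefficients solve the normal equations G · a = b where
  G_{ij} = <φ_i, φ_j> and b_i = <f, φ_i>, with φ_0 = 1, φ_1 = x, φ_2 = x^2.
G =
  [2, 0, 2/3]
  [0, 2/3, 0]
  [2/3, 0, 2/5],
b = (-22/3, -14/15, -14/5).
Solving gives a_0 = -3, a_1 = -7/5, a_2 = -2, so
  g(x) = -2*x^2 - 7*x/5 - 3.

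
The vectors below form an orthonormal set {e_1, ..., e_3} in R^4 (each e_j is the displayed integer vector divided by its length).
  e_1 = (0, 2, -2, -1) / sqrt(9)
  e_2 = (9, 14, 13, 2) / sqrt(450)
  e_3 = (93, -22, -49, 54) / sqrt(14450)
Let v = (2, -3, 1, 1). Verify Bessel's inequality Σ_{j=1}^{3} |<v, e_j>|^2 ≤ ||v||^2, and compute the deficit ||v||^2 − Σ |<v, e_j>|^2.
Σ |<v, e_j>|^2 = 3974/289; ||v||^2 = 15; deficit = 361/289

Write each e_j = u_j / sqrt(<u_j, u_j>) where u_j is the displayed integer vector. Then <v, e_j> = <v, u_j> / sqrt(<u_j, u_j>), so |<v, e_j>|^2 = <v, u_j>^2 / <u_j, u_j>.
Coefficients: <v, e_1> = -9/sqrt(9), <v, e_2> = -9/sqrt(450), <v, e_3> = 257/sqrt(14450).
Square and sum: Σ |<v, e_j>|^2 = 3974/289.
Compute ||v||^2 = v·v = 15.
Deficit = 15 − 3974/289 = 361/289 ≥ 0, confirming Bessel's inequality. (The deficit equals ||v − Σ <v,e_j> e_j||^2, the squared distance from v to span{e_j}.)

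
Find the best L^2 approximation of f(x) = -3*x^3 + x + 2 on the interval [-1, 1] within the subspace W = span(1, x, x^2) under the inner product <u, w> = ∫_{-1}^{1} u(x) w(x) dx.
g(x) = 2 - 4*x/5

The best approximation g ∈ W is the orthogonal projection of f onto W. Writing g = a_0 + a_1 x + a_2 x^2, the coefficients solve the normal equations G · a = b where
  G_{ij} = <φ_i, φ_j> and b_i = <f, φ_i>, with φ_0 = 1, φ_1 = x, φ_2 = x^2.
G =
  [2, 0, 2/3]
  [0, 2/3, 0]
  [2/3, 0, 2/5],
b = (4, -8/15, 4/3).
Solving gives a_0 = 2, a_1 = -4/5, a_2 = 0, so
  g(x) = 2 - 4*x/5.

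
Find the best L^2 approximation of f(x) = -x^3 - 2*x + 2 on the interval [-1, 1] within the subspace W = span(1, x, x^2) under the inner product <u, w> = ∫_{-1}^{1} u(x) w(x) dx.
g(x) = 2 - 13*x/5

The best approximation g ∈ W is the orthogonal projection of f onto W. Writing g = a_0 + a_1 x + a_2 x^2, the coefficients solve the normal equations G · a = b where
  G_{ij} = <φ_i, φ_j> and b_i = <f, φ_i>, with φ_0 = 1, φ_1 = x, φ_2 = x^2.
G =
  [2, 0, 2/3]
  [0, 2/3, 0]
  [2/3, 0, 2/5],
b = (4, -26/15, 4/3).
Solving gives a_0 = 2, a_1 = -13/5, a_2 = 0, so
  g(x) = 2 - 13*x/5.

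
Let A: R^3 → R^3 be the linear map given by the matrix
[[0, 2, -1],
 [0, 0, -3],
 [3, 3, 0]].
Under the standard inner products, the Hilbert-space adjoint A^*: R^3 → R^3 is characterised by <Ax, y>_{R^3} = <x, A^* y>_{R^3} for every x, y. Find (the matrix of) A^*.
A^* = A^T =
[[0, 0, 3],
 [2, 0, 3],
 [-1, -3, 0]]

For real matrices with standard dot products, the defining identity <Ax, y> = <x, A^* y> gives (Ax)^T y = x^T (A^*) y, i.e. x^T A^T y = x^T (A^*) y. Since this holds for all x, y, we must have A^* = A^T. Therefore
A^* =
[[0, 0, 3],
 [2, 0, 3],
 [-1, -3, 0]].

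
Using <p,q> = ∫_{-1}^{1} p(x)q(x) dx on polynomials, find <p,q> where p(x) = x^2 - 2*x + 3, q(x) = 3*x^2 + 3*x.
<p,q> = 16/5

Expand the product: p(x)·q(x) = 3*x^4 - 3*x^3 + 3*x^2 + 9*x.
∫_{-1}^{1} of each monomial x^k gives [2/(k+1) if k even, 0 if k odd]. Integrating term-by-term (or equivalently evaluating the antiderivative F(x) = 3*x^5/5 - 3*x^4/4 + x^3 + 9*x^2/2 at the endpoints):
  F(1) − F(−1) = 107/20 − (43/20) = 16/5.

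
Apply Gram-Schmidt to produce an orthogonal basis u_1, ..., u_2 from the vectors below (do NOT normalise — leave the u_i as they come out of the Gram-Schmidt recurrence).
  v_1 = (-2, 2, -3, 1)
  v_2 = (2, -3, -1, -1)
Orthogonal basis:
  u_1 = (-2, 2, -3, 1)
  u_2 = (10/9, -19/9, -7/3, -5/9)

Apply the Gram-Schmidt recurrence
  u_1 = v_1
  u_i = v_i − Σ_{j<i} ((v_i · u_j) / (u_j · u_j)) · u_j.

Step by step this gives:
  u_1 = (-2, 2, -3, 1)
  u_2 = (10/9, -19/9, -7/3, -5/9)

Orthogonality check:
  u_2 · u_1 = 0 (should be 0)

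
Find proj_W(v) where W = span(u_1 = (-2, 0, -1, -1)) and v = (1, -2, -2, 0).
proj_W(v) = (0, 0, 0, 0)

Set up U = [u_1 | ... | u_1] ∈ R^(4×1). The projector onto W = col(U) is P = U (U^T U)^(-1) U^T.
Compute U^T U =
  [6],
and U^T v = (0).
Solve U^T U · c = U^T v for the coefficients: c = (0). The projection is proj_W(v) = U c.
Check: (v - proj_W(v)) · u_1 = 0  (should be 0).
Result: proj_W(v) = (0, 0, 0, 0).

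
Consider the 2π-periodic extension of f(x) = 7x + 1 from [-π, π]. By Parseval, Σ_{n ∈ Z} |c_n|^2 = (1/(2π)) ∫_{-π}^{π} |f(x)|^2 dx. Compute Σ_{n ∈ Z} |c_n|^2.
Σ |c_n|^2 = 49π^2/3 + 1

Expand and integrate term by term over [-π, π]:
  ∫ (7x)^2 dx = 49·(2π^3/3); ∫ 2·7·(1)·x dx = 0 (odd integrand); ∫ 1^2 dx = 1·2π.
So (1/(2π)) ∫_{-π}^{π} (7x + 1)^2 dx = 49π^2/3 + 1 = 49π^2/3 + 1.
Parseval ⇒ Σ |c_n|^2 = 49π^2/3 + 1.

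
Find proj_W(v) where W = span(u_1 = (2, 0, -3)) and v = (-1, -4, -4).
proj_W(v) = (20/13, 0, -30/13)

Set up U = [u_1 | ... | u_1] ∈ R^(3×1). The projector onto W = col(U) is P = U (U^T U)^(-1) U^T.
Compute U^T U =
  [13],
and U^T v = (10).
Solve U^T U · c = U^T v for the coefficients: c = (10/13). The projection is proj_W(v) = U c.
Check: (v - proj_W(v)) · u_1 = 0  (should be 0).
Result: proj_W(v) = (20/13, 0, -30/13).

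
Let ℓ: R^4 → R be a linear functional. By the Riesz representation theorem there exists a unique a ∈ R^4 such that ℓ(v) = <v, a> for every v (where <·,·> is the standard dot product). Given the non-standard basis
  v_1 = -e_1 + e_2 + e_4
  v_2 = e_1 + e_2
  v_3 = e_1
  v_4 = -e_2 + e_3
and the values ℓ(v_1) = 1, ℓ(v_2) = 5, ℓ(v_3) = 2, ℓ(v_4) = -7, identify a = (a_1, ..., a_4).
a = (2, 3, -4, 0)

Write a = (a_1, ..., a_4) in the standard basis. For each basis vector v_i, ℓ(v_i) = <v_i, a> is a linear equation in the a_j's. Collect the n equations into a matrix system V a = ℓ, where row i of V is v_i (expressed in the standard basis). Since V is invertible (lower-triangular with 1s on the diagonal, up to permutation), solve by back-substitution:
  V =
[[-1, 1, 0, 1],
 [1, 1, 0, 0],
 [1, 0, 0, 0],
 [0, -1, 1, 0]]
  V a = (1, 5, 2, -7)
Solving gives a = (2, 3, -4, 0).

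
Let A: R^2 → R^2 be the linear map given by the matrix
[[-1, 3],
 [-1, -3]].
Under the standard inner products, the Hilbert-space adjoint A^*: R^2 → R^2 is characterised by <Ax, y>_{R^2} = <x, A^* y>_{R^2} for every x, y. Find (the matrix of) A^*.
A^* = A^T =
[[-1, -1],
 [3, -3]]

For real matrices with standard dot products, the defining identity <Ax, y> = <x, A^* y> gives (Ax)^T y = x^T (A^*) y, i.e. x^T A^T y = x^T (A^*) y. Since this holds for all x, y, we must have A^* = A^T. Therefore
A^* =
[[-1, -1],
 [3, -3]].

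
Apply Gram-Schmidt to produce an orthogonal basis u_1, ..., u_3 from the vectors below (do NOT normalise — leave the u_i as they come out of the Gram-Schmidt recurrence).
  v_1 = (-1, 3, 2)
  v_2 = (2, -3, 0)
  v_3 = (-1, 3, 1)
Orthogonal basis:
  u_1 = (-1, 3, 2)
  u_2 = (17/14, -9/14, 11/7)
  u_3 = (18/61, 12/61, -9/61)

Apply the Gram-Schmidt recurrence
  u_1 = v_1
  u_i = v_i − Σ_{j<i} ((v_i · u_j) / (u_j · u_j)) · u_j.

Step by step this gives:
  u_1 = (-1, 3, 2)
  u_2 = (17/14, -9/14, 11/7)
  u_3 = (18/61, 12/61, -9/61)

Orthogonality check:
  u_2 · u_1 = 0 (should be 0)
  u_3 · u_1 = 0 (should be 0)
  u_3 · u_2 = 0 (should be 0)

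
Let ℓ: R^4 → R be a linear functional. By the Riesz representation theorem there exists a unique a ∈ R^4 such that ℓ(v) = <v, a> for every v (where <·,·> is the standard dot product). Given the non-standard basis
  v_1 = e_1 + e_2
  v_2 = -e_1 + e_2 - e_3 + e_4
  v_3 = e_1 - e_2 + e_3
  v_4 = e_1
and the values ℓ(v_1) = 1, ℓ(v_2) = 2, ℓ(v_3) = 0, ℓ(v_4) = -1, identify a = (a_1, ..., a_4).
a = (-1, 2, 3, 2)

Write a = (a_1, ..., a_4) in the standard basis. For each basis vector v_i, ℓ(v_i) = <v_i, a> is a linear equation in the a_j's. Collect the n equations into a matrix system V a = ℓ, where row i of V is v_i (expressed in the standard basis). Since V is invertible (lower-triangular with 1s on the diagonal, up to permutation), solve by back-substitution:
  V =
[[1, 1, 0, 0],
 [-1, 1, -1, 1],
 [1, -1, 1, 0],
 [1, 0, 0, 0]]
  V a = (1, 2, 0, -1)
Solving gives a = (-1, 2, 3, 2).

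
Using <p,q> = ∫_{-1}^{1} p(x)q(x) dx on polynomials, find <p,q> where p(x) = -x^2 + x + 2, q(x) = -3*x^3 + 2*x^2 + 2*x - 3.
<p,q> = -8

Expand the product: p(x)·q(x) = 3*x^5 - 5*x^4 - 6*x^3 + 9*x^2 + x - 6.
∫_{-1}^{1} of each monomial x^k gives [2/(k+1) if k even, 0 if k odd]. Integrating term-by-term (or equivalently evaluating the antiderivative F(x) = x^6/2 - x^5 - 3*x^4/2 + 3*x^3 + x^2/2 - 6*x at the endpoints):
  F(1) − F(−1) = -9/2 − (7/2) = -8.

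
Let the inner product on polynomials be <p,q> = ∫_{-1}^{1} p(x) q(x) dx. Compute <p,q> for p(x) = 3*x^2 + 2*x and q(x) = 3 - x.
<p,q> = 14/3

Expand the product: p(x)·q(x) = -3*x^3 + 7*x^2 + 6*x.
∫_{-1}^{1} of each monomial x^k gives [2/(k+1) if k even, 0 if k odd]. Integrating term-by-term (or equivalently evaluating the antiderivative F(x) = -3*x^4/4 + 7*x^3/3 + 3*x^2 at the endpoints):
  F(1) − F(−1) = 55/12 − (-1/12) = 14/3.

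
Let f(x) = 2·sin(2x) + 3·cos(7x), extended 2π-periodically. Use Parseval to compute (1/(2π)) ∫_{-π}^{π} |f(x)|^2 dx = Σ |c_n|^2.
Σ |c_n|^2 = 13/2

Expand |f|^2 and use orthogonality of {sin(nx), cos(mx)} on [-π, π]:
  ∫_{-π}^{π} sin(nx)^2 dx = π, ∫ cos(mx)^2 dx = π, and cross terms integrate to 0.
So ∫_{-π}^{π} f(x)^2 dx = 2^2 · π + 3^2 · π = (4 + 9)π.
Divide by 2π: (4 + 9)/2 = 13/2.
By Parseval, this equals Σ |c_n|^2.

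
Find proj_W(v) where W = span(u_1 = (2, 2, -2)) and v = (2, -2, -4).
proj_W(v) = (4/3, 4/3, -4/3)

Set up U = [u_1 | ... | u_1] ∈ R^(3×1). The projector onto W = col(U) is P = U (U^T U)^(-1) U^T.
Compute U^T U =
  [12],
and U^T v = (8).
Solve U^T U · c = U^T v for the coefficients: c = (2/3). The projection is proj_W(v) = U c.
Check: (v - proj_W(v)) · u_1 = 0  (should be 0).
Result: proj_W(v) = (4/3, 4/3, -4/3).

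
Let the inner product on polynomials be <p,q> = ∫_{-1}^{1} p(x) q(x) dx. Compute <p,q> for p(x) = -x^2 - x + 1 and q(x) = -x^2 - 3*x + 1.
<p,q> = 46/15

Expand the product: p(x)·q(x) = x^4 + 4*x^3 + x^2 - 4*x + 1.
∫_{-1}^{1} of each monomial x^k gives [2/(k+1) if k even, 0 if k odd]. Integrating term-by-term (or equivalently evaluating the antiderivative F(x) = x^5/5 + x^4 + x^3/3 - 2*x^2 + x at the endpoints):
  F(1) − F(−1) = 8/15 − (-38/15) = 46/15.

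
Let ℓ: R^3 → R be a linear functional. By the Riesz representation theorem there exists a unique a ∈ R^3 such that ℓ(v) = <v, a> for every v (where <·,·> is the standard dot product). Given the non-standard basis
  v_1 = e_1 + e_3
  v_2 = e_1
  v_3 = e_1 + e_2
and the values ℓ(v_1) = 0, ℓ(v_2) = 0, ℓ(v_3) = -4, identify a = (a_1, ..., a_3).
a = (0, -4, 0)

Write a = (a_1, ..., a_3) in the standard basis. For each basis vector v_i, ℓ(v_i) = <v_i, a> is a linear equation in the a_j's. Collect the n equations into a matrix system V a = ℓ, where row i of V is v_i (expressed in the standard basis). Since V is invertible (lower-triangular with 1s on the diagonal, up to permutation), solve by back-substitution:
  V =
[[1, 0, 1],
 [1, 0, 0],
 [1, 1, 0]]
  V a = (0, 0, -4)
Solving gives a = (0, -4, 0).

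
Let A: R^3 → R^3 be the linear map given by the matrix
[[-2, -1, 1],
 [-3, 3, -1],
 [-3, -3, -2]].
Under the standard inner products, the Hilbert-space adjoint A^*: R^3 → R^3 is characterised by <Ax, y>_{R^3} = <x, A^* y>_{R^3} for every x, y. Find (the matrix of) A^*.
A^* = A^T =
[[-2, -3, -3],
 [-1, 3, -3],
 [1, -1, -2]]

For real matrices with standard dot products, the defining identity <Ax, y> = <x, A^* y> gives (Ax)^T y = x^T (A^*) y, i.e. x^T A^T y = x^T (A^*) y. Since this holds for all x, y, we must have A^* = A^T. Therefore
A^* =
[[-2, -3, -3],
 [-1, 3, -3],
 [1, -1, -2]].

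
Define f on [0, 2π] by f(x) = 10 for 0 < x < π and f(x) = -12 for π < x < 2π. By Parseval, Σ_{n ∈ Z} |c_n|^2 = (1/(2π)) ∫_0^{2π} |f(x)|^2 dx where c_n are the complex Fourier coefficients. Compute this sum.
Σ |c_n|^2 = 122

Parseval equates the L^2 energy of f (normalised by 1/(2π)) with the ℓ^2 sum of its Fourier coefficients: (1/(2π)) ∫_0^{2π} |f|^2 = Σ |c_n|^2.
Compute the left side: (1/(2π)) [∫_0^π 10^2 dx + ∫_π^{2π} (-12)^2 dx] = (1/(2π)) · (100π + 144π) = (100 + 144)/2 = 122.
So Σ_{n ∈ Z} |c_n|^2 = 122.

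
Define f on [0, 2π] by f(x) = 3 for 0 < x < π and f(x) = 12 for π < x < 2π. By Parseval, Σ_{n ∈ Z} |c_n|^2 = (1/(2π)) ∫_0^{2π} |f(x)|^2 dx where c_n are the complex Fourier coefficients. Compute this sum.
Σ |c_n|^2 = 153/2

Parseval equates the L^2 energy of f (normalised by 1/(2π)) with the ℓ^2 sum of its Fourier coefficients: (1/(2π)) ∫_0^{2π} |f|^2 = Σ |c_n|^2.
Compute the left side: (1/(2π)) [∫_0^π 3^2 dx + ∫_π^{2π} 12^2 dx] = (1/(2π)) · (9π + 144π) = (9 + 144)/2 = 153/2.
So Σ_{n ∈ Z} |c_n|^2 = 153/2.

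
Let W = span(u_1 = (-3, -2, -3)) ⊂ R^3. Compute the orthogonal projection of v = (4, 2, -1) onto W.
proj_W(v) = (39/22, 13/11, 39/22)

Set up U = [u_1 | ... | u_1] ∈ R^(3×1). The projector onto W = col(U) is P = U (U^T U)^(-1) U^T.
Compute U^T U =
  [22],
and U^T v = (-13).
Solve U^T U · c = U^T v for the coefficients: c = (-13/22). The projection is proj_W(v) = U c.
Check: (v - proj_W(v)) · u_1 = 0  (should be 0).
Result: proj_W(v) = (39/22, 13/11, 39/22).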